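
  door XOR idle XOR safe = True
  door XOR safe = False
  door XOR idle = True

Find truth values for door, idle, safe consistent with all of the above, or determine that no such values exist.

door=F, idle=T, safe=F

door XOR idle XOR safe = F XOR T XOR F = True ✓
door XOR safe = F XOR F = False ✓
door XOR idle = F XOR T = True ✓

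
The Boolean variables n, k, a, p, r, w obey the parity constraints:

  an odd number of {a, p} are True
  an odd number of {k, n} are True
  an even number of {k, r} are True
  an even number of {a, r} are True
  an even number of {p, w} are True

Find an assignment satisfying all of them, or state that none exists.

n = False; k = True; a = True; p = False; r = True; w = False

{a, p}: 1 true → odd ✓
{k, n}: 1 true → odd ✓
{k, r}: 2 true → even ✓
{a, r}: 2 true → even ✓
{p, w}: 0 true → even ✓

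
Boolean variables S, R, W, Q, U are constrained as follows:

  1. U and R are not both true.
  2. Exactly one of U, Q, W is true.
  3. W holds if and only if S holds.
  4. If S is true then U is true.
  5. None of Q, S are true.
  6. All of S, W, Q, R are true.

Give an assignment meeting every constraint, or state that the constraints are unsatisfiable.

The formula is unsatisfiable.

Case S = True:
  Constraint (5) is violated (S=T) — contradiction.
Case S = False:
  Constraint (6) is violated (S=F) — contradiction.
Both cases fail — unsatisfiable.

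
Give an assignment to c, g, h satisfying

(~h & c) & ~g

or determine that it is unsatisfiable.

c: True, g: False, h: False

  ~h & c = True
    ~h = True
  ~g = True
Both conjuncts True, so the formula holds.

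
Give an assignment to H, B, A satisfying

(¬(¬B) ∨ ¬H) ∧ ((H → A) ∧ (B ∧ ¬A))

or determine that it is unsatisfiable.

H = False, B = True, A = False

  ¬(¬B) ∨ ¬H = True
    ¬(¬B) = True
      ¬B = False
    ¬H = True
  (H → A) ∧ (B ∧ ¬A) = True
    H → A = True
    B ∧ ¬A = True
      ¬A = True
Both conjuncts True, so the formula holds.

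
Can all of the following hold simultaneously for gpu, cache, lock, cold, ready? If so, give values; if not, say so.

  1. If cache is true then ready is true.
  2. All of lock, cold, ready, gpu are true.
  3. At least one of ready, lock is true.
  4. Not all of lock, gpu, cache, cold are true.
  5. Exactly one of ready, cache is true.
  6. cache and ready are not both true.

gpu=T, cache=F, lock=T, cold=T, ready=T

  (1) cache=F ⇒ ready: vacuous ✓
  (2) {lock, cold, ready, gpu}: all 4 true ✓
  (3) {ready, lock}: 2 true — at least one ✓
  (4) {lock, gpu, cache, cold}: 3/4 true — not all ✓
  (5) {ready, cache}: 1 true — exactly one ✓
  (6) cache=F, ready=T — not both ✓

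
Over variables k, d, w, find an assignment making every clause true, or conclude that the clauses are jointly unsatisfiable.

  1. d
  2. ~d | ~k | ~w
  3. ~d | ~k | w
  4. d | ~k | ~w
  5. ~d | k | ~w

k = False; d = True; w = False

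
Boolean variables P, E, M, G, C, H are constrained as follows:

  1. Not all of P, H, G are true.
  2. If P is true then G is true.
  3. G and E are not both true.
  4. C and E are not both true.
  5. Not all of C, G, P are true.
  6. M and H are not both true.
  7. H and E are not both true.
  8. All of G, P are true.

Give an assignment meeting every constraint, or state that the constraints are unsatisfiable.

P = True, E = False, M = True, G = True, C = False, H = False

  (1) {P, H, G}: 2/3 true — not all ✓
  (2) P=T ⇒ G: T ✓
  (3) G=T, E=F — not both ✓
  (4) C=F, E=F — not both ✓
  (5) {C, G, P}: 2/3 true — not all ✓
  (6) M=T, H=F — not both ✓
  (7) H=F, E=F — not both ✓
  (8) {G, P}: all 2 true ✓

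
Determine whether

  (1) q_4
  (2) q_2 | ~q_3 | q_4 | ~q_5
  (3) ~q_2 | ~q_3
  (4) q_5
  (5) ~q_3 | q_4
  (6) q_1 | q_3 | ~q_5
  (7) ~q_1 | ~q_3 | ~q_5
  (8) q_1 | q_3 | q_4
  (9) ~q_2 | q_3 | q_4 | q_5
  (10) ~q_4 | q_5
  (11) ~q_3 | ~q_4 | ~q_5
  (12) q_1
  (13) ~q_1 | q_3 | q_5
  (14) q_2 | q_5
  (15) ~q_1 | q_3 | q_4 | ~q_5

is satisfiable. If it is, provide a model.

Unit clause (q_4) forces q_4 = True.
Unit clause (q_5) forces q_5 = True.
In (~q_3 | ~q_4 | ~q_5) only ~q_3 is left, so q_3 = False.
Unit clause (q_1) forces q_1 = True.
Set q_2 = False.
All clauses satisfied.

q_1: True, q_2: False, q_3: False, q_4: True, q_5: True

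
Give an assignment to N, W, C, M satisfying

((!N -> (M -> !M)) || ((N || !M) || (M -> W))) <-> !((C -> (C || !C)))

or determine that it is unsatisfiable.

N = False; W = False; C = False; M = True

  ((!N -> (M -> !M)) || ((N || !M) || (M -> W))) <-> !((C -> (C || !C))) = True
    (!N -> (M -> !M)) || ((N || !M) || (M -> W)) = False
      !N -> (M -> !M) = False
        !N = True
        M -> !M = False
          !M = False
      (N || !M) || (M -> W) = False
        N || !M = False
          !M = False
        M -> W = False
    !((C -> (C || !C))) = False
      C -> (C || !C) = True
        C || !C = True
          !C = True
The formula evaluates to True.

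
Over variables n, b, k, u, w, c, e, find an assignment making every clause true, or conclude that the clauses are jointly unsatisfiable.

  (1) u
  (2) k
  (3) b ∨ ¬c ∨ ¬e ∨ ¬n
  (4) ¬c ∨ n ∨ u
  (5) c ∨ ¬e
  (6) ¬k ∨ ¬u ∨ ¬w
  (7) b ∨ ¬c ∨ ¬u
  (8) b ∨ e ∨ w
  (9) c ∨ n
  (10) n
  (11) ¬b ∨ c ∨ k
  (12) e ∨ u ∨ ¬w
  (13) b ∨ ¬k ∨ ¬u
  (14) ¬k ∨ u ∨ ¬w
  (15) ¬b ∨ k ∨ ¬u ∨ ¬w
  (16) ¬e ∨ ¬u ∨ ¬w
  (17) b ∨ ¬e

n: True; b: True; k: True; u: True; w: False; c: True; e: False

Unit clause (u) forces u = True.
Unit clause (k) forces k = True.
In (¬k ∨ ¬u ∨ ¬w) only ¬w is left, so w = False.
Unit clause (n) forces n = True.
In (b ∨ ¬k ∨ ¬u) only b is left, so b = True.
Set c = True.
Set e = False.
All clauses satisfied.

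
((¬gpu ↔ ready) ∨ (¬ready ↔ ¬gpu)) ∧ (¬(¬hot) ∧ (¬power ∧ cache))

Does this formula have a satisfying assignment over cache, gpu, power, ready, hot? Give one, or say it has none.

cache = True, gpu = True, power = False, ready = True, hot = True

  (¬gpu ↔ ready) ∨ (¬ready ↔ ¬gpu) = True
    ¬gpu ↔ ready = False
      ¬gpu = False
    ¬ready ↔ ¬gpu = True
      ¬ready = False
      ¬gpu = False
  ¬(¬hot) ∧ (¬power ∧ cache) = True
    ¬(¬hot) = True
      ¬hot = False
    ¬power ∧ cache = True
      ¬power = True
Both conjuncts True, so the formula holds.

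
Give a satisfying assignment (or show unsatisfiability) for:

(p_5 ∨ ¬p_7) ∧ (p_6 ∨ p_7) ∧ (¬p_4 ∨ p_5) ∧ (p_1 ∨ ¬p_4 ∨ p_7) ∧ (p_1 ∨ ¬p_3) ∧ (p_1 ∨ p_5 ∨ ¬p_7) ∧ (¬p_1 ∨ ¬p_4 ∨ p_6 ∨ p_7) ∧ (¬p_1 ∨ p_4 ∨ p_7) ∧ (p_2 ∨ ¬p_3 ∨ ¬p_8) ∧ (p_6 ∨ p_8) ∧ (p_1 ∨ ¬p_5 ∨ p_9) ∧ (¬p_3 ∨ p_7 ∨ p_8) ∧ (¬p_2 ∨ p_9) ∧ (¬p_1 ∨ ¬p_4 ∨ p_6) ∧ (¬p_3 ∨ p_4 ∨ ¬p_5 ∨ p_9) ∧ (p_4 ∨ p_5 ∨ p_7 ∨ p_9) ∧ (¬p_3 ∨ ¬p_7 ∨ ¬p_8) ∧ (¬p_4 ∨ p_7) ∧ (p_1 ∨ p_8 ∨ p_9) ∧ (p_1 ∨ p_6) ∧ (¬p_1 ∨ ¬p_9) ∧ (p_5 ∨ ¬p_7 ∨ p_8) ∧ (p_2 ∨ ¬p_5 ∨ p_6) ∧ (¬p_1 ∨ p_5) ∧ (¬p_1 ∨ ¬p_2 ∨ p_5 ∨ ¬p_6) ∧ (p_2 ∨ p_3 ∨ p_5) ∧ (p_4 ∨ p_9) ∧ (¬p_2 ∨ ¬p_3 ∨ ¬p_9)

Set p_1 = False.
  then (p_1 ∨ ¬p_3) forces p_3 = False.
  then (p_1 ∨ p_6) forces p_6 = True.
Set p_2 = False.
  then (p_2 ∨ p_3 ∨ p_5) forces p_5 = True.
  then (p_1 ∨ ¬p_5 ∨ p_9) forces p_9 = True.
Set p_4 = False.
Set p_7 = True.
Set p_8 = False.
All clauses satisfied.

p_1 = False; p_2 = False; p_3 = False; p_4 = False; p_5 = True; p_6 = True; p_7 = True; p_8 = False; p_9 = True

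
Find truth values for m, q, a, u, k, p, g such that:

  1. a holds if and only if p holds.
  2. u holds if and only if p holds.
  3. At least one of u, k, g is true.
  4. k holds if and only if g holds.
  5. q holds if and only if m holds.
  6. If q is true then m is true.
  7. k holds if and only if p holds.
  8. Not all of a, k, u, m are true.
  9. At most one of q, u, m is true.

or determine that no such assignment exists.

m: False, q: False, a: True, u: True, k: True, p: True, g: True

  (1) a=T, p=T — same ✓
  (2) u=T, p=T — same ✓
  (3) {u, k, g}: 3 true — at least one ✓
  (4) k=T, g=T — same ✓
  (5) q=F, m=F — same ✓
  (6) q=F ⇒ m: vacuous ✓
  (7) k=T, p=T — same ✓
  (8) {a, k, u, m}: 3/4 true — not all ✓
  (9) {q, u, m}: 1 true — at most one ✓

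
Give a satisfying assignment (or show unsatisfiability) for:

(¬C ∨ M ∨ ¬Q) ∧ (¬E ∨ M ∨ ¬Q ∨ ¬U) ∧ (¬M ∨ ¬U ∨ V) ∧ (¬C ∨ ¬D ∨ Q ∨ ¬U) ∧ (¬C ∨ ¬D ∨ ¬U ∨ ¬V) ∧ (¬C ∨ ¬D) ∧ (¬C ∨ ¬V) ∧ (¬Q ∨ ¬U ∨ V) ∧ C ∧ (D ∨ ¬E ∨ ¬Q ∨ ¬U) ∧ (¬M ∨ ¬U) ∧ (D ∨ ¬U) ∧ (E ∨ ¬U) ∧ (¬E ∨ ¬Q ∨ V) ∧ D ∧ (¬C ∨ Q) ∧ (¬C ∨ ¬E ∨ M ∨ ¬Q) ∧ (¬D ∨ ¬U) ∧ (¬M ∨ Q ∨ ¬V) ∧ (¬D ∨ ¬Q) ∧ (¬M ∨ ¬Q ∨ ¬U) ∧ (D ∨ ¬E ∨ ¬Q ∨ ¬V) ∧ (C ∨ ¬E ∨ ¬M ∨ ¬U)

Case D = True:
  (¬C ∨ ¬D) forces C = False.
  Clause (C) is falsified — contradiction.
Case D = False:
  Clause (D) is falsified — contradiction.
Both cases fail, so the formula is unsatisfiable.

UNSATISFIABLE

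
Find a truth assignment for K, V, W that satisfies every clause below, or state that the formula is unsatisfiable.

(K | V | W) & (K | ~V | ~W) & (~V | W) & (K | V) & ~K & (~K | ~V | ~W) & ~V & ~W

Case K = True:
  Clause (~K) is falsified — contradiction.
Case K = False:
  (K | V) forces V = True.
  Clause (~V) is falsified — contradiction.
Both cases fail, so the formula is unsatisfiable.

UNSATISFIABLE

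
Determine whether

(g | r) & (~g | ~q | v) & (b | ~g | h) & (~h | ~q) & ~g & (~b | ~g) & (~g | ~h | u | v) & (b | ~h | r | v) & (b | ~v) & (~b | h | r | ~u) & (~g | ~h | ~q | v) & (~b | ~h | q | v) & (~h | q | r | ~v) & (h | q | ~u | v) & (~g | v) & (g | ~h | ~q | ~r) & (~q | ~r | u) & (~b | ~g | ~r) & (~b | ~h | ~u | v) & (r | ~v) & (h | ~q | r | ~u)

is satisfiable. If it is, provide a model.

r: True; g: False; b: False; v: False; u: False; h: True; q: False

Unit clause (~g) forces g = False.
In (g | r) only r is left, so r = True.
Set b = False.
  then (b | ~v) forces v = False.
Set u = False.
  then (~q | ~r | u) forces q = False.
Set h = True.
All clauses satisfied.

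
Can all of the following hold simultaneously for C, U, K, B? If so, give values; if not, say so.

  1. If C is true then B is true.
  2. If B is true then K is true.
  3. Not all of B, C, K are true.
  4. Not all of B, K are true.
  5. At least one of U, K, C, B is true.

C = False, U = True, K = True, B = False

  (1) C=F ⇒ B: vacuous ✓
  (2) B=F ⇒ K: vacuous ✓
  (3) {B, C, K}: 1/3 true — not all ✓
  (4) {B, K}: 1/2 true — not all ✓
  (5) {U, K, C, B}: 2 true — at least one ✓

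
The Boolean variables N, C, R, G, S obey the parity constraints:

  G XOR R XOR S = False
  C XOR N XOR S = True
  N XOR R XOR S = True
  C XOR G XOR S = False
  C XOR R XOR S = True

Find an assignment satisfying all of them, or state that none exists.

N = True, C = True, R = True, G = False, S = True

G XOR R XOR S = F XOR T XOR T = False ✓
C XOR N XOR S = T XOR T XOR T = True ✓
N XOR R XOR S = T XOR T XOR T = True ✓
C XOR G XOR S = T XOR F XOR T = False ✓
C XOR R XOR S = T XOR T XOR T = True ✓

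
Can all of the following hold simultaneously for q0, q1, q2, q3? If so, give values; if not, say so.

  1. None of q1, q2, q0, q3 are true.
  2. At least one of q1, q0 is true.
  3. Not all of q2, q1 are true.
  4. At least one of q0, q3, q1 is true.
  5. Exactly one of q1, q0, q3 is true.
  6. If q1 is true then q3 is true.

The formula is unsatisfiable.

Case q0 = True:
  Constraint (1) is violated (q0=T) — contradiction.
Case q0 = False:
  (1) forces q1 = False.
  Constraint (2) is violated (q1=F, q0=F) — contradiction.
Both cases fail — unsatisfiable.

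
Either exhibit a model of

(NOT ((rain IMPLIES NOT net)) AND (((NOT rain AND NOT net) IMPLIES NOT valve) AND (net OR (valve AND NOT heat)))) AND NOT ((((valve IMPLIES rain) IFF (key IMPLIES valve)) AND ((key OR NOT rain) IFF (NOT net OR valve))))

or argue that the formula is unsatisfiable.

rain = True; key = False; heat = False; valve = True; net = True

  NOT ((rain IMPLIES NOT net)) AND (((NOT rain AND NOT net) IMPLIES NOT valve) AND (net OR (valve AND NOT heat))) = True
    NOT ((rain IMPLIES NOT net)) = True
      rain IMPLIES NOT net = False
        NOT net = False
    ((NOT rain AND NOT net) IMPLIES NOT valve) AND (net OR (valve AND NOT heat)) = True
      (NOT rain AND NOT net) IMPLIES NOT valve = True
        NOT rain AND NOT net = False
          NOT rain = False
          NOT net = False
        NOT valve = False
      net OR (valve AND NOT heat) = True
        valve AND NOT heat = True
          NOT heat = True
  NOT ((((valve IMPLIES rain) IFF (key IMPLIES valve)) AND ((key OR NOT rain) IFF (NOT net OR valve)))) = True
    ((valve IMPLIES rain) IFF (key IMPLIES valve)) AND ((key OR NOT rain) IFF (NOT net OR valve)) = False
      (valve IMPLIES rain) IFF (key IMPLIES valve) = True
        valve IMPLIES rain = True
        key IMPLIES valve = True
      (key OR NOT rain) IFF (NOT net OR valve) = False
        key OR NOT rain = False
          NOT rain = False
        NOT net OR valve = True
          NOT net = False
Both conjuncts True, so the formula holds.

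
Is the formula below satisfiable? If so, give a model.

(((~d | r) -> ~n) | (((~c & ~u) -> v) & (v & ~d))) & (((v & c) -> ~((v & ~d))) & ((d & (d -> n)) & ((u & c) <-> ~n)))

n: True, u: True, r: False, d: True, c: False, v: True

  ((~d | r) -> ~n) | (((~c & ~u) -> v) & (v & ~d)) = True
    (~d | r) -> ~n = True
      ~d | r = False
        ~d = False
      ~n = False
    ((~c & ~u) -> v) & (v & ~d) = False
      (~c & ~u) -> v = True
        ~c & ~u = False
          ~c = True
          ~u = False
      v & ~d = False
        ~d = False
  ((v & c) -> ~((v & ~d))) & ((d & (d -> n)) & ((u & c) <-> ~n)) = True
    (v & c) -> ~((v & ~d)) = True
      v & c = False
      ~((v & ~d)) = True
        v & ~d = False
          ~d = False
    (d & (d -> n)) & ((u & c) <-> ~n) = True
      d & (d -> n) = True
        d -> n = True
      (u & c) <-> ~n = True
        u & c = False
        ~n = False
Both conjuncts True, so the formula holds.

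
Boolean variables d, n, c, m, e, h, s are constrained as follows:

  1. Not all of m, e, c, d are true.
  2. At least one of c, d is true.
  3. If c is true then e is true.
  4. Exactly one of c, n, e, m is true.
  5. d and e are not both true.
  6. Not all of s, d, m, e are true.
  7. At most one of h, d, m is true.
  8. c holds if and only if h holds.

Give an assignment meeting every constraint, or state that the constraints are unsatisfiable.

d = True, n = True, c = False, m = False, e = False, h = False, s = False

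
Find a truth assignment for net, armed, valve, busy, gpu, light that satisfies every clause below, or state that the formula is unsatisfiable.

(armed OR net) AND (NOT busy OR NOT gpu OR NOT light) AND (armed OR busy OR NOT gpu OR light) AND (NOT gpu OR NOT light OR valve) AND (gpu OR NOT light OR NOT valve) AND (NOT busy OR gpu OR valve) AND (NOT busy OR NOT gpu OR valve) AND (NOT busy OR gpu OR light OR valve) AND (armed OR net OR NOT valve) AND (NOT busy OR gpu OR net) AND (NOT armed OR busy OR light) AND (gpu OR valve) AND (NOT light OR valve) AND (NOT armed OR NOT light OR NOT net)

Set net = True.
Set armed = False.
Set valve = True.
Set busy = False.
Set gpu = True.
  then (armed OR busy OR NOT gpu OR light) forces light = True.
All clauses satisfied.

net=T; armed=F; valve=T; busy=F; gpu=T; light=T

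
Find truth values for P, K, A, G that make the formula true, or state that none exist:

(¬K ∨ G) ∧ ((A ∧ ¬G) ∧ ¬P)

P = False, K = False, A = True, G = False

  ¬K ∨ G = True
    ¬K = True
  (A ∧ ¬G) ∧ ¬P = True
    A ∧ ¬G = True
      ¬G = True
    ¬P = True
Both conjuncts True, so the formula holds.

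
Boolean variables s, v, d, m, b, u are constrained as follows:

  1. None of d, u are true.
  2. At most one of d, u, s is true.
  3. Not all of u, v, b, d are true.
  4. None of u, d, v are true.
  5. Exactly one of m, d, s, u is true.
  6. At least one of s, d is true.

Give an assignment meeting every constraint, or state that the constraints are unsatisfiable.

s: True, v: False, d: False, m: False, b: False, u: False

  (1) {d, u}: 0 true — none ✓
  (2) {d, u, s}: 1 true — at most one ✓
  (3) {u, v, b, d}: 0/4 true — not all ✓
  (4) {u, d, v}: 0 true — none ✓
  (5) {m, d, s, u}: 1 true — exactly one ✓
  (6) {s, d}: 1 true — at least one ✓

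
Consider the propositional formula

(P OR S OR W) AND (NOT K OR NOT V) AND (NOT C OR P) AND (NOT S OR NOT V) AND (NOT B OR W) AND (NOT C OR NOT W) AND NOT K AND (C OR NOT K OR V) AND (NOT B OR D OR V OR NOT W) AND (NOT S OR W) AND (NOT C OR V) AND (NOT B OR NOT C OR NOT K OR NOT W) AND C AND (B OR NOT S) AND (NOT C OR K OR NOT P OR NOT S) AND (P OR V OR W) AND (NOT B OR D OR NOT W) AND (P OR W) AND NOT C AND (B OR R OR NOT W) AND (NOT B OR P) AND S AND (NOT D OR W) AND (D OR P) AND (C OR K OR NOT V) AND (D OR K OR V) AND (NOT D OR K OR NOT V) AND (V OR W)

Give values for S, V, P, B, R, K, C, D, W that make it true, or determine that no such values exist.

Case C = True:
  Clause (NOT C) is falsified — contradiction.
Case C = False:
  Clause (C) is falsified — contradiction.
Both cases fail, so the formula is unsatisfiable.

Unsatisfiable — no assignment works.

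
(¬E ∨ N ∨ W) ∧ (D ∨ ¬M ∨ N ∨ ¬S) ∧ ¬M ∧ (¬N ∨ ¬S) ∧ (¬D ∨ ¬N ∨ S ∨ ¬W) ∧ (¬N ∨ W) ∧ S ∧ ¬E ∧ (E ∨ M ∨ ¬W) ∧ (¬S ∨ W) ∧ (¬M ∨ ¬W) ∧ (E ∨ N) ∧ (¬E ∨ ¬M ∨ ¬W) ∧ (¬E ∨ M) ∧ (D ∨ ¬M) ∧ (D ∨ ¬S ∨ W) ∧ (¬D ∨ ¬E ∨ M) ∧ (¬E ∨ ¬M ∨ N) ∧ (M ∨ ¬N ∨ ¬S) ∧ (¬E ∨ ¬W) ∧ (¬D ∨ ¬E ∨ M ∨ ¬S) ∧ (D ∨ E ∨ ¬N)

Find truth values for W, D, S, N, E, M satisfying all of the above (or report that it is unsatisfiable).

Case S = True:
  (¬M) forces M = False.
  (¬N ∨ ¬S) forces N = False.
  (¬E) forces E = False.
  Clause (E ∨ N) is falsified — contradiction.
Case S = False:
  Clause (S) is falsified — contradiction.
Both cases fail, so the formula is unsatisfiable.

Unsatisfiable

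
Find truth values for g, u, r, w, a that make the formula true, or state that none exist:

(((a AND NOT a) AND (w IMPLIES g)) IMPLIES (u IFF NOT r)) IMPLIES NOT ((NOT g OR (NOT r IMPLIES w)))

g: True, u: True, r: False, w: False, a: False

  (((a AND NOT a) AND (w IMPLIES g)) IMPLIES (u IFF NOT r)) IMPLIES NOT ((NOT g OR (NOT r IMPLIES w))) = True
    ((a AND NOT a) AND (w IMPLIES g)) IMPLIES (u IFF NOT r) = True
      (a AND NOT a) AND (w IMPLIES g) = False
        a AND NOT a = False
          NOT a = True
        w IMPLIES g = True
      u IFF NOT r = True
        NOT r = True
    NOT ((NOT g OR (NOT r IMPLIES w))) = True
      NOT g OR (NOT r IMPLIES w) = False
        NOT g = False
        NOT r IMPLIES w = False
          NOT r = True
The formula evaluates to True.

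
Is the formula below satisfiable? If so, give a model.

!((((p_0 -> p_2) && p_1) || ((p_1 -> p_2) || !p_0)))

p_0 = True, p_1 = True, p_2 = False

  !((((p_0 -> p_2) && p_1) || ((p_1 -> p_2) || !p_0))) = True
    ((p_0 -> p_2) && p_1) || ((p_1 -> p_2) || !p_0) = False
      (p_0 -> p_2) && p_1 = False
        p_0 -> p_2 = False
      (p_1 -> p_2) || !p_0 = False
        p_1 -> p_2 = False
        !p_0 = False
The formula evaluates to True.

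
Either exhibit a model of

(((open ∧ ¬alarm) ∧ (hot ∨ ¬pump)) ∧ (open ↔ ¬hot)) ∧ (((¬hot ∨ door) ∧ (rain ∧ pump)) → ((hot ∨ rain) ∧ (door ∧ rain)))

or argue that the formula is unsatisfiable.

pump=F, alarm=F, door=F, hot=F, open=T, rain=T

  ((open ∧ ¬alarm) ∧ (hot ∨ ¬pump)) ∧ (open ↔ ¬hot) = True
    (open ∧ ¬alarm) ∧ (hot ∨ ¬pump) = True
      open ∧ ¬alarm = True
        ¬alarm = True
      hot ∨ ¬pump = True
        ¬pump = True
    open ↔ ¬hot = True
      ¬hot = True
  ((¬hot ∨ door) ∧ (rain ∧ pump)) → ((hot ∨ rain) ∧ (door ∧ rain)) = True
    (¬hot ∨ door) ∧ (rain ∧ pump) = False
      ¬hot ∨ door = True
        ¬hot = True
      rain ∧ pump = False
    (hot ∨ rain) ∧ (door ∧ rain) = False
      hot ∨ rain = True
      door ∧ rain = False
Both conjuncts True, so the formula holds.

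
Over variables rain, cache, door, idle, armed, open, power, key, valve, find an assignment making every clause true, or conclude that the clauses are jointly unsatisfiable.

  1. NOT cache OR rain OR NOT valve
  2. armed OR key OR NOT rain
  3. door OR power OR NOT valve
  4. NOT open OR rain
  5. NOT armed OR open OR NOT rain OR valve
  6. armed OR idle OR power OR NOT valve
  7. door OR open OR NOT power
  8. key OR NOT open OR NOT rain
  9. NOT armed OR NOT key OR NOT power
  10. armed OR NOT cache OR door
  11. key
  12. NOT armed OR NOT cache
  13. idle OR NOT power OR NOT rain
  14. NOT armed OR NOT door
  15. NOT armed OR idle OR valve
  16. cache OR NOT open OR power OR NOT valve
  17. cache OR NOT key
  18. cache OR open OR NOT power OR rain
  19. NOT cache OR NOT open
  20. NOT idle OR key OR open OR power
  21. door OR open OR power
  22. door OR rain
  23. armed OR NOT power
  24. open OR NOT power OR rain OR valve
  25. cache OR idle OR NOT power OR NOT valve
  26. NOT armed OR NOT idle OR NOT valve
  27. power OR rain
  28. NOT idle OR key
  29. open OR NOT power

Unit clause (key) forces key = True.
In (cache OR NOT key) only cache is left, so cache = True.
In (NOT cache OR NOT open) only NOT open is left, so open = False.
In (open OR NOT power) only NOT power is left, so power = False.
In (NOT armed OR NOT cache) only NOT armed is left, so armed = False.
In (door OR open OR power) only door is left, so door = True.
In (power OR rain) only rain is left, so rain = True.
Set idle = False.
  then (armed OR idle OR power OR NOT valve) forces valve = False.
All clauses satisfied.

rain = True; cache = True; door = True; idle = False; armed = False; open = False; power = False; key = True; valve = False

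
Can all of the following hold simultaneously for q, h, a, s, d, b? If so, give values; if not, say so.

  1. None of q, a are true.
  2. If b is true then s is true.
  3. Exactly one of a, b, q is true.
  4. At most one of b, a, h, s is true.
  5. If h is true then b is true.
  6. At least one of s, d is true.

Case q = True:
  Constraint (1) is violated (q=T) — contradiction.
Case q = False:
  (1) forces a = False.
  (3) with a=F, q=F forces b = True.
  (2) with b=T forces s = True.
  Constraint (4) is violated (b=T, s=T) — contradiction.
Both cases fail — unsatisfiable.

Unsatisfiable — no assignment works.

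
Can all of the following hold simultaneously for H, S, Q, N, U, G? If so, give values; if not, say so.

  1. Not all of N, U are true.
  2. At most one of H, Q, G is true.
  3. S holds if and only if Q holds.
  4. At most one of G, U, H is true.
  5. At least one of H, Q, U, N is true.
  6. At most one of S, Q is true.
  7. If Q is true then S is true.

H: True, S: False, Q: False, N: False, U: False, G: False

  (1) {N, U}: 0/2 true — not all ✓
  (2) {H, Q, G}: 1 true — at most one ✓
  (3) S=F, Q=F — same ✓
  (4) {G, U, H}: 1 true — at most one ✓
  (5) {H, Q, U, N}: 1 true — at least one ✓
  (6) {S, Q}: 0 true — at most one ✓
  (7) Q=F ⇒ S: vacuous ✓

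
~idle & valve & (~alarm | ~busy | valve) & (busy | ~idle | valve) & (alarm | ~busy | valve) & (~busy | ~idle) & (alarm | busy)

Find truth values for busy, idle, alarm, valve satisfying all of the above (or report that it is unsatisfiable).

Unit clause (~idle) forces idle = False.
Unit clause (valve) forces valve = True.
Set busy = True.
Set alarm = False.
Check each clause:
  (~idle): ~idle holds.
  (valve): valve holds.
  (~alarm | ~busy | valve): ~alarm holds.
  (busy | ~idle | valve): busy holds.
  (alarm | ~busy | valve): valve holds.
  (~busy | ~idle): ~idle holds.
  (alarm | busy): busy holds.
All clauses satisfied.

busy = True, idle = False, alarm = False, valve = True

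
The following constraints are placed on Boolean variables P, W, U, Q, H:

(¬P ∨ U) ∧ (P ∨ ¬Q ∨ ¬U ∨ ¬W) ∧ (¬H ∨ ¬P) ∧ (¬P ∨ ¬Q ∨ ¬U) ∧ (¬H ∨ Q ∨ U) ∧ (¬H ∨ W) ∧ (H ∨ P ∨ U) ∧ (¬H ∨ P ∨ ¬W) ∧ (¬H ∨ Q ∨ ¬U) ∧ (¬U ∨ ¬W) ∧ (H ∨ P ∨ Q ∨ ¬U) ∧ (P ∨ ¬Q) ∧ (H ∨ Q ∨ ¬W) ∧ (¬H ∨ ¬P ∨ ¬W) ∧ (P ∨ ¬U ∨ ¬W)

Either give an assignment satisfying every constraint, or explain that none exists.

P = True, W = False, U = True, Q = False, H = False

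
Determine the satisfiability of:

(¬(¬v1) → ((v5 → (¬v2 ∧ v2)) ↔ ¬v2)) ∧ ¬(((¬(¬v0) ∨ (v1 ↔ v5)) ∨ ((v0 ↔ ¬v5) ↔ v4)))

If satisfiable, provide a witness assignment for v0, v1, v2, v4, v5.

v0=F, v1=F, v2=F, v4=F, v5=T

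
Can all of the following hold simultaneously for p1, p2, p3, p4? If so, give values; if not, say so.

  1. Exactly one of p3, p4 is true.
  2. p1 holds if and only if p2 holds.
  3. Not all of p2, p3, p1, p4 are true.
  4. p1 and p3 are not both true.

p1 = False; p2 = False; p3 = True; p4 = False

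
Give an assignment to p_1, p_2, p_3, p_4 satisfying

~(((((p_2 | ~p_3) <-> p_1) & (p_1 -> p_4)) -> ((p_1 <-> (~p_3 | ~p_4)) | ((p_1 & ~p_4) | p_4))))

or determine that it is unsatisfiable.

p_1 = False, p_2 = False, p_3 = True, p_4 = False

  ~(((((p_2 | ~p_3) <-> p_1) & (p_1 -> p_4)) -> ((p_1 <-> (~p_3 | ~p_4)) | ((p_1 & ~p_4) | p_4)))) = True
    (((p_2 | ~p_3) <-> p_1) & (p_1 -> p_4)) -> ((p_1 <-> (~p_3 | ~p_4)) | ((p_1 & ~p_4) | p_4)) = False
      ((p_2 | ~p_3) <-> p_1) & (p_1 -> p_4) = True
        (p_2 | ~p_3) <-> p_1 = True
          p_2 | ~p_3 = False
            ~p_3 = False
        p_1 -> p_4 = True
      (p_1 <-> (~p_3 | ~p_4)) | ((p_1 & ~p_4) | p_4) = False
        p_1 <-> (~p_3 | ~p_4) = False
          ~p_3 | ~p_4 = True
            ~p_3 = False
            ~p_4 = True
        (p_1 & ~p_4) | p_4 = False
          p_1 & ~p_4 = False
            ~p_4 = True
The formula evaluates to True.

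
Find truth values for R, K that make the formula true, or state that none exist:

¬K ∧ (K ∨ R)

R = True, K = False

  ¬K = True
  K ∨ R = True
Both conjuncts True, so the formula holds.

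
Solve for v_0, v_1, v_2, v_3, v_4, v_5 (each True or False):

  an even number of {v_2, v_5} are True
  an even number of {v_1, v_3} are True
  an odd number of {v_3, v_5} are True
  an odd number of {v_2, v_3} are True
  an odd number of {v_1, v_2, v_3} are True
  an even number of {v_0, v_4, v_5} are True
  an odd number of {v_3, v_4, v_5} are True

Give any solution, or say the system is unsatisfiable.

v_0 = True; v_1 = False; v_2 = True; v_3 = False; v_4 = False; v_5 = True

{v_2, v_5}: 2 true → even ✓
{v_1, v_3}: 0 true → even ✓
{v_3, v_5}: 1 true → odd ✓
{v_2, v_3}: 1 true → odd ✓
{v_1, v_2, v_3}: 1 true → odd ✓
{v_0, v_4, v_5}: 2 true → even ✓
{v_3, v_4, v_5}: 1 true → odd ✓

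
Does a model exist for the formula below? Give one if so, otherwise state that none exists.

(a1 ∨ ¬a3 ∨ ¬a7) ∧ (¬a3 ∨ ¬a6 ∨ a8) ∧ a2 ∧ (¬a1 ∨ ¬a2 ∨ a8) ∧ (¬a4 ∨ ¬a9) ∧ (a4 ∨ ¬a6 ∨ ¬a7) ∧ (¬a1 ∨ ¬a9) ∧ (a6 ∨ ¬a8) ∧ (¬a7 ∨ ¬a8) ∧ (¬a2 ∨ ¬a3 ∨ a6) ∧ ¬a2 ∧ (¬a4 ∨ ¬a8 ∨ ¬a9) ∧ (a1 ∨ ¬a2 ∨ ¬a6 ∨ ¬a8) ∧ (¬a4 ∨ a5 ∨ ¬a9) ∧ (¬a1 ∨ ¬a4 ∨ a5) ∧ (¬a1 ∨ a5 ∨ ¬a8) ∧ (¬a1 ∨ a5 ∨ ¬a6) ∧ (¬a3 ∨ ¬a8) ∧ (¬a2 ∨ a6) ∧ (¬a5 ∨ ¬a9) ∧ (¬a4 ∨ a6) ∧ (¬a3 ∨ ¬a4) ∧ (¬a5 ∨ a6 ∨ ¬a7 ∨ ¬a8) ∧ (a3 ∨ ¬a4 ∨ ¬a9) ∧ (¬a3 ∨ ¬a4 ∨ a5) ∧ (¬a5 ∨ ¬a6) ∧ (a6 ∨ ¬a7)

The formula is unsatisfiable.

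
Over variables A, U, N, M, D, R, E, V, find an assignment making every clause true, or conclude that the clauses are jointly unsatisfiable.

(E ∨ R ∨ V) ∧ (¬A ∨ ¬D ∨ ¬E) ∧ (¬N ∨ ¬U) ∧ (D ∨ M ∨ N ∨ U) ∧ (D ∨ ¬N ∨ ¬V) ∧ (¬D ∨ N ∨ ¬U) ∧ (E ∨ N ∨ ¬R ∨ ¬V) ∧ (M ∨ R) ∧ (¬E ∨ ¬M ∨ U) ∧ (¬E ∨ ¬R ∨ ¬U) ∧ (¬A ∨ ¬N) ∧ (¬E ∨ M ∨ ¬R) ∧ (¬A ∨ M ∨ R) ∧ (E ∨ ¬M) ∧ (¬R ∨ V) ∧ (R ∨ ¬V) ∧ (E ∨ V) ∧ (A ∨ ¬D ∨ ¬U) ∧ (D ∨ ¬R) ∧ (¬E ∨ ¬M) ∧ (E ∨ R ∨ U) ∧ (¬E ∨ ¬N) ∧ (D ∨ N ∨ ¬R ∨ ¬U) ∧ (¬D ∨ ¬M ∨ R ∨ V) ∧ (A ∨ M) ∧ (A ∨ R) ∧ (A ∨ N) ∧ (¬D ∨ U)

Case D = True:
  (¬D ∨ U) forces U = True.
  (¬N ∨ ¬U) forces N = False.
  Clause (¬D ∨ N ∨ ¬U) is falsified — contradiction.
Case D = False:
  (D ∨ ¬R) forces R = False.
  (M ∨ R) forces M = True.
  (E ∨ ¬M) forces E = True.
  Clause (¬E ∨ ¬M) is falsified — contradiction.
Both cases fail, so the formula is unsatisfiable.

Unsatisfiable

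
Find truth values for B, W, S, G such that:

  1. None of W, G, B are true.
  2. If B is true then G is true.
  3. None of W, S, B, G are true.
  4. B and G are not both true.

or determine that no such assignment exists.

B = False; W = False; S = False; G = False

  (1) {W, G, B}: 0 true — none ✓
  (2) B=F ⇒ G: vacuous ✓
  (3) {W, S, B, G}: 0 true — none ✓
  (4) B=F, G=F — not both ✓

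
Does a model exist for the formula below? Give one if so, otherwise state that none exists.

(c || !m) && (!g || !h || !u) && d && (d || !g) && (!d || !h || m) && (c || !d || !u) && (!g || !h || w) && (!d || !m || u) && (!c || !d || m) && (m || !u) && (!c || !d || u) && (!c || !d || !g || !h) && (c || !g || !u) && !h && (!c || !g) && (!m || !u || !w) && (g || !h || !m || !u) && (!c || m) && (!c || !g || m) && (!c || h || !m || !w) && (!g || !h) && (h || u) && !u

UNSATISFIABLE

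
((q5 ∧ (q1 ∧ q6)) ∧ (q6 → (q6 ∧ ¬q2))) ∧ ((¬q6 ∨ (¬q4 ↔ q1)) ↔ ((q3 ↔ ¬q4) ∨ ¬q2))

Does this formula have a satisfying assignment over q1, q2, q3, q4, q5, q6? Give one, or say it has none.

q1 = True, q2 = False, q3 = False, q4 = False, q5 = True, q6 = True

  (q5 ∧ (q1 ∧ q6)) ∧ (q6 → (q6 ∧ ¬q2)) = True
    q5 ∧ (q1 ∧ q6) = True
      q1 ∧ q6 = True
    q6 → (q6 ∧ ¬q2) = True
      q6 ∧ ¬q2 = True
        ¬q2 = True
  (¬q6 ∨ (¬q4 ↔ q1)) ↔ ((q3 ↔ ¬q4) ∨ ¬q2) = True
    ¬q6 ∨ (¬q4 ↔ q1) = True
      ¬q6 = False
      ¬q4 ↔ q1 = True
        ¬q4 = True
    (q3 ↔ ¬q4) ∨ ¬q2 = True
      q3 ↔ ¬q4 = False
        ¬q4 = True
      ¬q2 = True
Both conjuncts True, so the formula holds.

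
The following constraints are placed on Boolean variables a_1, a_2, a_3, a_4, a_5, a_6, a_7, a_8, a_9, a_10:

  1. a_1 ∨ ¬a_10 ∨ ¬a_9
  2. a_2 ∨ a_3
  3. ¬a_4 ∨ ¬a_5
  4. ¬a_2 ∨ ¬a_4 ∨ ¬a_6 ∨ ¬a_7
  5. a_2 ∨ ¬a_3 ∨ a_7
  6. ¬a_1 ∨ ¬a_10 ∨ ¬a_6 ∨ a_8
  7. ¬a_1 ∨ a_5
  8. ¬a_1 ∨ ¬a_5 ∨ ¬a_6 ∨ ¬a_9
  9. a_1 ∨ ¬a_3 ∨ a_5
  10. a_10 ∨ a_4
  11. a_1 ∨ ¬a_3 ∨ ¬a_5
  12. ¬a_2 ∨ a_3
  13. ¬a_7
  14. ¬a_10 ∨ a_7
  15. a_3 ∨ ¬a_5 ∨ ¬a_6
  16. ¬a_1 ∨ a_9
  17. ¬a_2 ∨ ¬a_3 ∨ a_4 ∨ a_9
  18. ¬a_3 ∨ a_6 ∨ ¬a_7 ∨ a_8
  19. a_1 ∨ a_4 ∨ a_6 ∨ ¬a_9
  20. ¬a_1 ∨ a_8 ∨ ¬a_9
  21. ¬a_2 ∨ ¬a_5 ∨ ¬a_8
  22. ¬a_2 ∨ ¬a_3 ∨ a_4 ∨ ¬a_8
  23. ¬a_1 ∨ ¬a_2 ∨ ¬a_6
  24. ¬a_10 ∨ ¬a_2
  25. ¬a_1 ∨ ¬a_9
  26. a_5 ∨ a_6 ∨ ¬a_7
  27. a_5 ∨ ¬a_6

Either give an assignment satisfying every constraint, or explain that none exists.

No satisfying assignment exists.

Case a_4 = True:
  (¬a_4 ∨ ¬a_5) forces a_5 = False.
  (¬a_1 ∨ a_5) forces a_1 = False.
  (a_1 ∨ ¬a_3 ∨ a_5) forces a_3 = False.
  (a_2 ∨ a_3) forces a_2 = True.
  Clause (¬a_2 ∨ a_3) is falsified — contradiction.
Case a_4 = False:
  (a_10 ∨ a_4) forces a_10 = True.
  (¬a_7) forces a_7 = False.
  Clause (¬a_10 ∨ a_7) is falsified — contradiction.
Both cases fail, so the formula is unsatisfiable.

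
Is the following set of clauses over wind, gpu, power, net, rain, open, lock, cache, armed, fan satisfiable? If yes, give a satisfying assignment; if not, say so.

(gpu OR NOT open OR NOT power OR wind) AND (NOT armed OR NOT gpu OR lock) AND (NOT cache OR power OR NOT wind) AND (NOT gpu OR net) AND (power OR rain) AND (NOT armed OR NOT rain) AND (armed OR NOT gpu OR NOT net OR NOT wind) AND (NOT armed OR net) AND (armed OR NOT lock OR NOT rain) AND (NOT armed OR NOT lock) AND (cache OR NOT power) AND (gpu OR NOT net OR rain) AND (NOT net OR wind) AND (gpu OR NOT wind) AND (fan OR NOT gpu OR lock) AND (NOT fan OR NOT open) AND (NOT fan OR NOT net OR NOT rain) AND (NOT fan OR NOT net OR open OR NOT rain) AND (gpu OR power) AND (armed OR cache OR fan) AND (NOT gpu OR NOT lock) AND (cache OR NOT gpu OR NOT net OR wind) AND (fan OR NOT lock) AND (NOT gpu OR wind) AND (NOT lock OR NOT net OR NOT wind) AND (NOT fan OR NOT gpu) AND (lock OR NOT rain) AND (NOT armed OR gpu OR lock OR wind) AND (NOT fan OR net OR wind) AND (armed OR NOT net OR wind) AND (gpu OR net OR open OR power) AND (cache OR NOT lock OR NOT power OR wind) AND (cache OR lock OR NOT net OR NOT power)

Try wind = True:
  (gpu OR NOT wind) forces gpu = True.
  (NOT gpu OR net) forces net = True.
  (armed OR NOT gpu OR NOT net OR NOT wind) forces armed = True.
  (NOT armed OR NOT gpu OR lock) forces lock = True.
  clause (NOT armed OR NOT lock) is falsified — backtrack.
So wind = False.
  then (NOT net OR wind) forces net = False.
  then (NOT gpu OR wind) forces gpu = False.
  then (NOT fan OR net OR wind) forces fan = False.
  then (NOT armed OR net) forces armed = False.
  then (gpu OR power) forces power = True.
  then (armed OR cache OR fan) forces cache = True.
  then (fan OR NOT lock) forces lock = False.
  then (lock OR NOT rain) forces rain = False.
  then (gpu OR NOT open OR NOT power OR wind) forces open = False.
All clauses satisfied.

wind=F, gpu=F, power=T, net=F, rain=F, open=F, lock=F, cache=T, armed=F, fan=F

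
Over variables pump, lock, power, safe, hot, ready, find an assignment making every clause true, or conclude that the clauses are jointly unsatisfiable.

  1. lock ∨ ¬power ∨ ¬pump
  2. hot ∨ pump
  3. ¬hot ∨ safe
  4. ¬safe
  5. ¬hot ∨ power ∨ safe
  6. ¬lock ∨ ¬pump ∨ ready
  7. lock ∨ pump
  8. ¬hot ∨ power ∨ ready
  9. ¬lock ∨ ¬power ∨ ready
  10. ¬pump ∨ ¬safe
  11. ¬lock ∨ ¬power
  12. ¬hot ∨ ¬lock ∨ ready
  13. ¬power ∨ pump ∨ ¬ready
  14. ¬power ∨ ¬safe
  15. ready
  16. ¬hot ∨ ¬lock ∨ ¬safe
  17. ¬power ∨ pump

pump = True, lock = False, power = False, safe = False, hot = False, ready = True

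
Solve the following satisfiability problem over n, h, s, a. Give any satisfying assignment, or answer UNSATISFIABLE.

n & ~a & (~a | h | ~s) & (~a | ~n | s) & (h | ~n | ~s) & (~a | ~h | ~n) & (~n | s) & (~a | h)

n=T; h=T; s=T; a=F

Unit clause (n) forces n = True.
Unit clause (~a) forces a = False.
In (~n | s) only s is left, so s = True.
In (h | ~n | ~s) only h is left, so h = True.
Check each clause:
  (n): n holds.
  (~a): ~a holds.
  (~a | h | ~s): ~a holds.
  (~a | ~n | s): ~a holds.
  (h | ~n | ~s): h holds.
  (~a | ~h | ~n): ~a holds.
  (~n | s): s holds.
  (~a | h): ~a holds.
All clauses satisfied.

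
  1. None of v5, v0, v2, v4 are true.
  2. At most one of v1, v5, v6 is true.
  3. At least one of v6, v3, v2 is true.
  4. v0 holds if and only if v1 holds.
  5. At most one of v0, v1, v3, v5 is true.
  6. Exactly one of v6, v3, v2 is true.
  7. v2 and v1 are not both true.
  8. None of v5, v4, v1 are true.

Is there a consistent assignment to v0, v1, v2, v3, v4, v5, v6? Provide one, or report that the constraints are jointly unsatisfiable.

v0 = False, v1 = False, v2 = False, v3 = True, v4 = False, v5 = False, v6 = False

  (1) {v5, v0, v2, v4}: 0 true — none ✓
  (2) {v1, v5, v6}: 0 true — at most one ✓
  (3) {v6, v3, v2}: 1 true — at least one ✓
  (4) v0=F, v1=F — same ✓
  (5) {v0, v1, v3, v5}: 1 true — at most one ✓
  (6) {v6, v3, v2}: 1 true — exactly one ✓
  (7) v2=F, v1=F — not both ✓
  (8) {v5, v4, v1}: 0 true — none ✓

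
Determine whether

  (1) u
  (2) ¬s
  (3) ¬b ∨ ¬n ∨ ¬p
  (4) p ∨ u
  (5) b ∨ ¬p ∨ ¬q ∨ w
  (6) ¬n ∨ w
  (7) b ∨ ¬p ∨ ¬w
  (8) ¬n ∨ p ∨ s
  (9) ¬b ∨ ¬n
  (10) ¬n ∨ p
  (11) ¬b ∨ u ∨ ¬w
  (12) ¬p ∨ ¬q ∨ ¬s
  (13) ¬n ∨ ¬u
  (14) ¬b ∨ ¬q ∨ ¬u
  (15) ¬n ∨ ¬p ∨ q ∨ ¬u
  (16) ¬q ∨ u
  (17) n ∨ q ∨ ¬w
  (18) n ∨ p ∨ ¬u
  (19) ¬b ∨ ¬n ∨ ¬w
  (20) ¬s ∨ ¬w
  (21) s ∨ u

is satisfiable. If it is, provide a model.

s: False; p: True; q: False; w: False; b: True; u: True; n: False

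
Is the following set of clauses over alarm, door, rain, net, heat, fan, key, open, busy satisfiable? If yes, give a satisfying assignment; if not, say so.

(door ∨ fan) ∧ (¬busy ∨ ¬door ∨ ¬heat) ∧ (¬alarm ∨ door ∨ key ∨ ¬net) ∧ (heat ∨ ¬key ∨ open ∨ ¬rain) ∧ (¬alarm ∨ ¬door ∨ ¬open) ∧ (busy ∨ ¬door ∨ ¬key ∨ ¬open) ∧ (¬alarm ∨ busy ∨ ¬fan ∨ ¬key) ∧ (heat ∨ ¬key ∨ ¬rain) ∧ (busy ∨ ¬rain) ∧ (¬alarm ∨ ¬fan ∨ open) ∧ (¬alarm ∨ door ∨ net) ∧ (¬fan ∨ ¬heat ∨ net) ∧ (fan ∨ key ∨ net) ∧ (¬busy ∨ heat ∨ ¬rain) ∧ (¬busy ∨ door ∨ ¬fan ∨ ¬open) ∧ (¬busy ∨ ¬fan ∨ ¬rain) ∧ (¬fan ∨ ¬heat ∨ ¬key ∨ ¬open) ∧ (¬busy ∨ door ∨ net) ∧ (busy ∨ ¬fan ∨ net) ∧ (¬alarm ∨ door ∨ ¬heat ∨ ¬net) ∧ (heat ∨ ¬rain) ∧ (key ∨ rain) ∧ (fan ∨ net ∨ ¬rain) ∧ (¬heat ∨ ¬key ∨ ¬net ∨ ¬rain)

alarm = False, door = True, rain = False, net = False, heat = False, fan = False, key = True, open = False, busy = True

Set alarm = False.
Set door = True.
Try rain = True:
  (busy ∨ ¬rain) forces busy = True.
  (¬busy ∨ ¬door ∨ ¬heat) forces heat = False.
  clause (¬busy ∨ heat ∨ ¬rain) is falsified — backtrack.
So rain = False.
  then (key ∨ rain) forces key = True.
Set net = False.
Set heat = False.
Set fan = False.
Set open = False.
Set busy = True.
All clauses satisfied.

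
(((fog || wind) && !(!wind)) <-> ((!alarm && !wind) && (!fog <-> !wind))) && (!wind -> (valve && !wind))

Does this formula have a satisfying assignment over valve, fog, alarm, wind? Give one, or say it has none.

valve=T, fog=T, alarm=F, wind=F

  ((fog || wind) && !(!wind)) <-> ((!alarm && !wind) && (!fog <-> !wind)) = True
    (fog || wind) && !(!wind) = False
      fog || wind = True
      !(!wind) = False
        !wind = True
    (!alarm && !wind) && (!fog <-> !wind) = False
      !alarm && !wind = True
        !alarm = True
        !wind = True
      !fog <-> !wind = False
        !fog = False
        !wind = True
  !wind -> (valve && !wind) = True
    !wind = True
    valve && !wind = True
      !wind = True
Both conjuncts True, so the formula holds.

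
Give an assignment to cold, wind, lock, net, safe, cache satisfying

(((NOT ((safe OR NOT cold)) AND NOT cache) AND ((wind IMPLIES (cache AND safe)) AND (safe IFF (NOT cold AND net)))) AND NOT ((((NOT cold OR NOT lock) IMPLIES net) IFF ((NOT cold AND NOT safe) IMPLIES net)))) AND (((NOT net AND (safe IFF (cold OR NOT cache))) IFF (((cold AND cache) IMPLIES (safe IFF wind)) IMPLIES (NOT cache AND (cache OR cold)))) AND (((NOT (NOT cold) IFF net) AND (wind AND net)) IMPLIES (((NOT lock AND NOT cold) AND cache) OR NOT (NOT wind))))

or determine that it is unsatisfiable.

Case cold = True: the formula simplifies to (((NOT safe AND NOT cache) AND ((wind IMPLIES (cache AND safe)) AND NOT safe)) AND NOT ((NOT lock IMPLIES net))) AND (((NOT net AND safe) IFF ((cache IMPLIES (safe IFF wind)) IMPLIES NOT cache)) AND ((net AND (wind AND net)) IMPLIES NOT (NOT wind))).
  net = True: the conjunct NOT ((NOT lock IMPLIES net)) becomes NOT ((NOT lock IMPLIES True)) = False.
  net = False: simplifies to (((NOT safe AND NOT cache) AND ((wind IMPLIES (cache AND safe)) AND NOT safe)) AND NOT lock) AND (safe IFF ((cache IMPLIES (safe IFF wind)) IMPLIES NOT cache)).
    cache = True: the conjunct NOT cache is False.
    cache = False: simplifies to ((NOT safe AND (NOT wind AND NOT safe)) AND NOT lock) AND safe.
      safe = True: the conjunct NOT safe is False.
      safe = False: the conjunct safe is False.
Case cold = False: the conjunct NOT ((safe OR NOT cold)) becomes NOT ((safe OR True)) = False.
Both cases fail — unsatisfiable.

Unsatisfiable — no assignment works.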